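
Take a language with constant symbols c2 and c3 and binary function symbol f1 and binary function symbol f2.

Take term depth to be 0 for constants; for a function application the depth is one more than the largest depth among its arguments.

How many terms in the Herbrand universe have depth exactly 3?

81408

Write N_k for the number of ground terms of depth ≤ k. A term of depth ≤ k is either a constant or a function symbol applied to arguments of depth ≤ k−1, so N_k = 2 + N_{k-1}^2 + N_{k-1}^2.
N_0 = 2
N_1 = 2 + 2^2 + 2^2 = 10
N_2 = 2 + 10^2 + 10^2 = 202
N_3 = 2 + 202^2 + 202^2 = 81610
Terms of depth exactly 3: N_3 − N_2 = 81610 − 202 = 81408.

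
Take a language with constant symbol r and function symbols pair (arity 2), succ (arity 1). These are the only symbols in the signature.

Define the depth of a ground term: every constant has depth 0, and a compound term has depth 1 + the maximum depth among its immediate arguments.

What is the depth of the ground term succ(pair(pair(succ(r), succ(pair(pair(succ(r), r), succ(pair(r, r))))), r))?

depth(succ(r)) = 1 + depth(r) = 1 + 0 = 1
depth(pair(succ(r), r)) = 1 + max(1, 0) = 2
depth(pair(r, r)) = 1 + max(0, 0) = 1
depth(succ(pair(r, r))) = 1 + depth(pair(r, r)) = 1 + 1 = 2
depth(pair(pair(succ(r), r), succ(pair(r, r)))) = 1 + max(2, 2) = 3
depth(succ(pair(pair(succ(r), r), succ(pair(r, r))))) = 1 + depth(pair(pair(succ(r), r), succ(pair(r, r)))) = 1 + 3 = 4
depth(pair(succ(r), succ(pair(pair(succ(r), r), succ(pair(r, r)))))) = 1 + max(1, 4) = 5
depth(pair(pair(succ(r), succ(pair(pair(succ(r), r), succ(pair(r, r))))), r)) = 1 + max(5, 0) = 6
depth(succ(pair(pair(succ(r), succ(pair(pair(succ(r), r), succ(pair(r, r))))), r))) = 1 + depth(pair(pair(succ(r), succ(pair(pair(succ(r), r), succ(pair(r, r))))), r)) = 1 + 6 = 7

7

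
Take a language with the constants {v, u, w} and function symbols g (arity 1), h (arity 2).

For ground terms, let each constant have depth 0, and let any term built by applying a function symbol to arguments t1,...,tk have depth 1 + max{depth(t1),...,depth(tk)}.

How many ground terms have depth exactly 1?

Let N_k count ground terms of depth at most k. Each non-constant term of depth ≤ k is some function symbol applied to depth-≤(k−1) arguments, giving N_k = 3 + N_{k-1} + N_{k-1}^2.
N_0 = 3
N_1 = 3 + 3 + 3^2 = 15
Terms of depth exactly 1: N_1 − N_0 = 15 − 3 = 12.

12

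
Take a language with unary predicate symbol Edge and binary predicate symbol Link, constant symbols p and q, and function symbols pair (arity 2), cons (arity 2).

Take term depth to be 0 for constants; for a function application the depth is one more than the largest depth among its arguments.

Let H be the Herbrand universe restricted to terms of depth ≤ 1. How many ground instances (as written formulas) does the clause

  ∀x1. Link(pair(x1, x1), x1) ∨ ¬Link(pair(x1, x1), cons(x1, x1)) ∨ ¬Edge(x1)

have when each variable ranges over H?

Ground terms of depth ≤ 1:
  Write N_k for the number of ground terms of depth ≤ k. A term of depth ≤ k is either a constant or a function symbol applied to arguments of depth ≤ k−1, so N_k = 2 + N_{k-1}^2 + N_{k-1}^2.
  N_0 = 2
  N_1 = 2 + 2^2 + 2^2 = 10
  Explicitly: p, q, pair(p, p), pair(p, q), pair(q, p), pair(q, q), cons(p, p), cons(p, q), cons(q, p), cons(q, q).
So there are 10 ground terms available for substitution.
The body mentions the single quantified variable x1; since ground terms form a free algebra, no two substitutions collapse to the same formula.
Number of ground instances = 10.

10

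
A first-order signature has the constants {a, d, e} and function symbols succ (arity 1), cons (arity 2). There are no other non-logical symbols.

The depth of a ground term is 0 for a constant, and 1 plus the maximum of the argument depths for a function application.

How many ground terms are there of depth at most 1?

Count level by level. With function symbols succ/1, cons/2, the terms of depth ≤ k are the 3 constants together with each function applied to depth-≤(k−1) tuples, so N_k = 3 + N_{k-1} + N_{k-1}^2.
N_0 = 3
N_1 = 3 + 3 + 3^2 = 15

15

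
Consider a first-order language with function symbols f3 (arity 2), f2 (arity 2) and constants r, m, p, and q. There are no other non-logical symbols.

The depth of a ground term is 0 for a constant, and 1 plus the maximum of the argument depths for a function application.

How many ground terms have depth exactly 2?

2560

If N_k denotes the number of depth-≤k ground terms, the 4 constants give N_0 = 4, and each function symbol of arity r contributes N_{k-1}^r new terms at level k: N_k = 4 + N_{k-1}^2 + N_{k-1}^2.
N_0 = 4
N_1 = 4 + 4^2 + 4^2 = 36
N_2 = 4 + 36^2 + 36^2 = 2596
Terms of depth exactly 2: N_2 − N_1 = 2596 − 36 = 2560.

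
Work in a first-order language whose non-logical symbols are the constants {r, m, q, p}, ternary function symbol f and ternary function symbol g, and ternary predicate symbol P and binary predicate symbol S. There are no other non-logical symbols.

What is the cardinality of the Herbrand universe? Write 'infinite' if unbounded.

infinite

The signature has at least one function symbol (f, arity 3) and at least one constant (r).
Iterating f gives infinitely many distinct ground terms: r, f(r, r, r), f(f(r, r, r), f(r, r, r), f(r, r, r)), ...
So the Herbrand universe is infinite.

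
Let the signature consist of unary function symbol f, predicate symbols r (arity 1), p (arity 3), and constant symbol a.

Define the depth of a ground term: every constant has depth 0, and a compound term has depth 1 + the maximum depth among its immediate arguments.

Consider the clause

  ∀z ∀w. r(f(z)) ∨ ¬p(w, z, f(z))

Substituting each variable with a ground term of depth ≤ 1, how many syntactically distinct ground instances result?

Ground terms of depth ≤ 1:
  Write N_k for the number of ground terms of depth ≤ k. A term of depth ≤ k is either a constant or a function symbol applied to arguments of depth ≤ k−1, so N_k = 1 + N_{k-1}.
  N_0 = 1
  N_1 = 1 + 1 = 2
So there are 2 ground terms available for substitution.
The body mentions every one of the 2 quantified variables; since ground terms form a free algebra, no two substitutions collapse to the same formula.
Number of ground instances = 2^2 = 4.

4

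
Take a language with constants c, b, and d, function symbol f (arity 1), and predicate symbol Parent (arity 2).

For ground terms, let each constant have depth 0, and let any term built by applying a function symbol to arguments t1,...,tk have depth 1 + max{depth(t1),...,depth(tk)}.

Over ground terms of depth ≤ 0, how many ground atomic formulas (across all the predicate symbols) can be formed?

9

First count ground terms of depth ≤ 0.
Count level by level. With function symbols f/1, the terms of depth ≤ k are the 3 constants together with each function applied to depth-≤(k−1) tuples, so N_k = 3 + N_{k-1}.
N_0 = 3
Explicitly: c, b, d.
So |H| = 3.
A ground atom is a predicate applied to a tuple of terms from H, so the count is the sum over predicates of |H|^arity:
  Parent: 3^2 = 9
Total ground atoms: 9.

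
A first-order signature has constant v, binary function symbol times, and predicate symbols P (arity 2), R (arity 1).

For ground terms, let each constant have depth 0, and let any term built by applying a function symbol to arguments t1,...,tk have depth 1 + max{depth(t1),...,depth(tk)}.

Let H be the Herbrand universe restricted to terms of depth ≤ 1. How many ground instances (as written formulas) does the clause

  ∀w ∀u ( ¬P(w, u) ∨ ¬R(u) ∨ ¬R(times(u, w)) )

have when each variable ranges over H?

4

Ground terms of depth ≤ 1:
  Count level by level. With function symbols times/2, the terms of depth ≤ k are the 1 constant together with each function applied to depth-≤(k−1) tuples, so N_k = 1 + N_{k-1}^2.
  N_0 = 1
  N_1 = 1 + 1^2 = 2
So there are 2 ground terms available for substitution.
There are 2 variables to instantiate (w, u), each occurring in at least one literal, so different choices give different ground instances.
Number of ground instances = 2^2 = 4.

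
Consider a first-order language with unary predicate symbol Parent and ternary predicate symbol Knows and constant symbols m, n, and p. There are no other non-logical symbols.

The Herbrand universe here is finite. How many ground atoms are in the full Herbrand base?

With no function symbols, the Herbrand universe is just the 3 constants.
Ground atoms per predicate: Parent: 3, Knows: 3^3 = 27.
Herbrand base size = 3 + 27 = 30.

30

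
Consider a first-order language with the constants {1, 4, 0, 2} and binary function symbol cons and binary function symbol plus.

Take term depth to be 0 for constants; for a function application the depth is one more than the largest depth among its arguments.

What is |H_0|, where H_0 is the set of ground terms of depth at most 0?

4

If N_k denotes the number of depth-≤k ground terms, the 4 constants give N_0 = 4, and each function symbol of arity r contributes N_{k-1}^r new terms at level k: N_k = 4 + N_{k-1}^2 + N_{k-1}^2.
N_0 = 4
Explicitly: 1, 4, 0, 2.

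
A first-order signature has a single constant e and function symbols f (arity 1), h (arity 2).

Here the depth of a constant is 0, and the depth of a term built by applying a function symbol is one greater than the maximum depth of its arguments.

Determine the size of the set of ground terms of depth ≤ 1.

3

Count level by level. With function symbols f/1, h/2, the terms of depth ≤ k are the 1 constant together with each function applied to depth-≤(k−1) tuples, so N_k = 1 + N_{k-1} + N_{k-1}^2.
N_0 = 1
N_1 = 1 + 1 + 1^2 = 3
Explicitly: e, f(e), h(e, e).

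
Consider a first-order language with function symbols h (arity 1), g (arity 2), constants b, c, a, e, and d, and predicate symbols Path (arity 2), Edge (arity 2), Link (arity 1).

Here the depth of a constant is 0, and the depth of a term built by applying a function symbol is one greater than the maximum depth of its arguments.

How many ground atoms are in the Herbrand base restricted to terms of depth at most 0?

First count ground terms of depth ≤ 0.
If N_k denotes the number of depth-≤k ground terms, the 5 constants give N_0 = 5, and each function symbol of arity r contributes N_{k-1}^r new terms at level k: N_k = 5 + N_{k-1} + N_{k-1}^2.
N_0 = 5
Explicitly: b, c, a, e, d.
So |H| = 5.
Ground atoms are formed by filling each argument slot of a predicate with a term from H, so an r-ary predicate gives |H|^r atoms:
  Path: 5^2 = 25;  Edge: 5^2 = 25;  Link: 5
Total ground atoms: 25 + 25 + 5 = 55.

55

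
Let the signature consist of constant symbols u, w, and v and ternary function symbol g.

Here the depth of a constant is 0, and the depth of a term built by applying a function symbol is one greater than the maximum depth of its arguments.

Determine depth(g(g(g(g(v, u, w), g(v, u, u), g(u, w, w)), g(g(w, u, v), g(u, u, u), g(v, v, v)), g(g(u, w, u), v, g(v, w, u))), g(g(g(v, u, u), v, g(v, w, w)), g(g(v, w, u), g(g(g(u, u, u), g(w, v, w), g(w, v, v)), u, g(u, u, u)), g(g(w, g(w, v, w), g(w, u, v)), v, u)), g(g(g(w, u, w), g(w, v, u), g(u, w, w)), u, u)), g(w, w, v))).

6

depth(g(v, u, w)) = 1 + max(0, 0, 0) = 1
depth(g(v, u, u)) = 1 + max(0, 0, 0) = 1
depth(g(u, w, w)) = 1 + max(0, 0, 0) = 1
depth(g(g(v, u, w), g(v, u, u), g(u, w, w))) = 1 + max(1, 1, 1) = 2
depth(g(w, u, v)) = 1 + max(0, 0, 0) = 1
depth(g(u, u, u)) = 1 + max(0, 0, 0) = 1
depth(g(v, v, v)) = 1 + max(0, 0, 0) = 1
depth(g(g(w, u, v), g(u, u, u), g(v, v, v))) = 1 + max(1, 1, 1) = 2
depth(g(u, w, u)) = 1 + max(0, 0, 0) = 1
depth(g(v, w, u)) = 1 + max(0, 0, 0) = 1
depth(g(g(u, w, u), v, g(v, w, u))) = 1 + max(1, 0, 1) = 2
depth(g(g(g(v, u, w), g(v, u, u), g(u, w, w)), g(g(w, u, v), g(u, u, u), g(v, v, v)), g(g(u, w, u), v, g(v, w, u)))) = 1 + max(2, 2, 2) = 3
depth(g(v, w, w)) = 1 + max(0, 0, 0) = 1
depth(g(g(v, u, u), v, g(v, w, w))) = 1 + max(1, 0, 1) = 2
depth(g(w, v, w)) = 1 + max(0, 0, 0) = 1
depth(g(w, v, v)) = 1 + max(0, 0, 0) = 1
depth(g(g(u, u, u), g(w, v, w), g(w, v, v))) = 1 + max(1, 1, 1) = 2
depth(g(g(g(u, u, u), g(w, v, w), g(w, v, v)), u, g(u, u, u))) = 1 + max(2, 0, 1) = 3
depth(g(w, g(w, v, w), g(w, u, v))) = 1 + max(0, 1, 1) = 2
depth(g(g(w, g(w, v, w), g(w, u, v)), v, u)) = 1 + max(2, 0, 0) = 3
depth(g(g(v, w, u), g(g(g(u, u, u), g(w, v, w), g(w, v, v)), u, g(u, u, u)), g(g(w, g(w, v, w), g(w, u, v)), v, u))) = 1 + max(1, 3, 3) = 4
depth(g(w, u, w)) = 1 + max(0, 0, 0) = 1
depth(g(w, v, u)) = 1 + max(0, 0, 0) = 1
depth(g(g(w, u, w), g(w, v, u), g(u, w, w))) = 1 + max(1, 1, 1) = 2
depth(g(g(g(w, u, w), g(w, v, u), g(u, w, w)), u, u)) = 1 + max(2, 0, 0) = 3
depth(g(g(g(v, u, u), v, g(v, w, w)), g(g(v, w, u), g(g(g(u, u, u), g(w, v, w), g(w, v, v)), u, g(u, u, u)), g(g(w, g(w, v, w), g(w, u, v)), v, u)), g(g(g(w, u, w), g(w, v, u), g(u, w, w)), u, u))) = 1 + max(2, 4, 3) = 5
depth(g(w, w, v)) = 1 + max(0, 0, 0) = 1
depth(g(g(g(g(v, u, w), g(v, u, u), g(u, w, w)), g(g(w, u, v), g(u, u, u), g(v, v, v)), g(g(u, w, u), v, g(v, w, u))), g(g(g(v, u, u), v, g(v, w, w)), g(g(v, w, u), g(g(g(u, u, u), g(w, v, w), g(w, v, v)), u, g(u, u, u)), g(g(w, g(w, v, w), g(w, u, v)), v, u)), g(g(g(w, u, w), g(w, v, u), g(u, w, w)), u, u)), g(w, w, v))) = 1 + max(3, 5, 1) = 6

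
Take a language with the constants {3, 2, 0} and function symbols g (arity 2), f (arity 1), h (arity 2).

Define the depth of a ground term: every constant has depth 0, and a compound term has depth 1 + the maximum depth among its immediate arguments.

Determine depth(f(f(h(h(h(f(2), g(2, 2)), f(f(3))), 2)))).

6

depth(f(2)) = 1 + depth(2) = 1 + 0 = 1
depth(g(2, 2)) = 1 + max(0, 0) = 1
depth(h(f(2), g(2, 2))) = 1 + max(1, 1) = 2
depth(f(3)) = 1 + depth(3) = 1 + 0 = 1
depth(f(f(3))) = 1 + depth(f(3)) = 1 + 1 = 2
depth(h(h(f(2), g(2, 2)), f(f(3)))) = 1 + max(2, 2) = 3
depth(h(h(h(f(2), g(2, 2)), f(f(3))), 2)) = 1 + max(3, 0) = 4
depth(f(h(h(h(f(2), g(2, 2)), f(f(3))), 2))) = 1 + depth(h(h(h(f(2), g(2, 2)), f(f(3))), 2)) = 1 + 4 = 5
depth(f(f(h(h(h(f(2), g(2, 2)), f(f(3))), 2)))) = 1 + depth(f(h(h(h(f(2), g(2, 2)), f(f(3))), 2))) = 1 + 5 = 6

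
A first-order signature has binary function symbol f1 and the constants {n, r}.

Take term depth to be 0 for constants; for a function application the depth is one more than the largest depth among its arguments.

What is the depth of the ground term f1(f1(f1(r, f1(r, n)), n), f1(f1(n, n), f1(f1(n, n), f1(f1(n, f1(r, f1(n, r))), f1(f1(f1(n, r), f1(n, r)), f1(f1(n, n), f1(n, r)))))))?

7

depth(f1(r, n)) = 1 + max(0, 0) = 1
depth(f1(r, f1(r, n))) = 1 + max(0, 1) = 2
depth(f1(f1(r, f1(r, n)), n)) = 1 + max(2, 0) = 3
depth(f1(n, n)) = 1 + max(0, 0) = 1
depth(f1(n, r)) = 1 + max(0, 0) = 1
depth(f1(r, f1(n, r))) = 1 + max(0, 1) = 2
depth(f1(n, f1(r, f1(n, r)))) = 1 + max(0, 2) = 3
depth(f1(f1(n, r), f1(n, r))) = 1 + max(1, 1) = 2
depth(f1(f1(n, n), f1(n, r))) = 1 + max(1, 1) = 2
depth(f1(f1(f1(n, r), f1(n, r)), f1(f1(n, n), f1(n, r)))) = 1 + max(2, 2) = 3
depth(f1(f1(n, f1(r, f1(n, r))), f1(f1(f1(n, r), f1(n, r)), f1(f1(n, n), f1(n, r))))) = 1 + max(3, 3) = 4
depth(f1(f1(n, n), f1(f1(n, f1(r, f1(n, r))), f1(f1(f1(n, r), f1(n, r)), f1(f1(n, n), f1(n, r)))))) = 1 + max(1, 4) = 5
depth(f1(f1(n, n), f1(f1(n, n), f1(f1(n, f1(r, f1(n, r))), f1(f1(f1(n, r), f1(n, r)), f1(f1(n, n), f1(n, r))))))) = 1 + max(1, 5) = 6
depth(f1(f1(f1(r, f1(r, n)), n), f1(f1(n, n), f1(f1(n, n), f1(f1(n, f1(r, f1(n, r))), f1(f1(f1(n, r), f1(n, r)), f1(f1(n, n), f1(n, r)))))))) = 1 + max(3, 6) = 7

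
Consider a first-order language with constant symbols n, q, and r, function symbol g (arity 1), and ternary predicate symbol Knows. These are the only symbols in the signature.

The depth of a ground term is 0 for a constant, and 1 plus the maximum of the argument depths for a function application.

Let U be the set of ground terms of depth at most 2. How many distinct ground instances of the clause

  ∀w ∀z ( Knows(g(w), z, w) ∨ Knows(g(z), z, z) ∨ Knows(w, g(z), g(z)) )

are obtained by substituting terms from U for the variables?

81

Ground terms of depth ≤ 2:
  Write N_k for the number of ground terms of depth ≤ k. A term of depth ≤ k is either a constant or a function symbol applied to arguments of depth ≤ k−1, so N_k = 3 + N_{k-1}.
  N_0 = 3
  N_1 = 3 + 3 = 6
  N_2 = 3 + 6 = 9
  Explicitly: n, q, r, g(n), g(q), g(r), g(g(n)), g(g(q)), g(g(r)).
So there are 9 ground terms available for substitution.
Each of w, z ranges independently over the available ground terms, and distinct assignments produce distinct instances.
Number of ground instances = 9^2 = 81.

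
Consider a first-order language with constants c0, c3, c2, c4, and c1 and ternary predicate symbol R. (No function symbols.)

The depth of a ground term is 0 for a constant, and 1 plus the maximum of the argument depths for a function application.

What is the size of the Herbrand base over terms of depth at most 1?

First count ground terms of depth ≤ 1.
With no function symbols every ground term is a constant, so there are exactly 5 ground terms at every depth bound.
N_0 = 5
N_1 = 5
So |H| = 5.
For each predicate symbol, the number of ground atoms is |H| raised to its arity; summing:
  R: 5^3 = 125
Total ground atoms: 125.

125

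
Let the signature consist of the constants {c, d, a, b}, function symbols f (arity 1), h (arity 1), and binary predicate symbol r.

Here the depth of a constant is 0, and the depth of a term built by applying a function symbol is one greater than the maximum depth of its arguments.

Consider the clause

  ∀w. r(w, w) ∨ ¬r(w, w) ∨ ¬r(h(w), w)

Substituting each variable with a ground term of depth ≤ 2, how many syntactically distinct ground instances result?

28

Ground terms of depth ≤ 2:
  Write N_k for the number of ground terms of depth ≤ k. A term of depth ≤ k is either a constant or a function symbol applied to arguments of depth ≤ k−1, so N_k = 4 + N_{k-1} + N_{k-1}.
  N_0 = 4
  N_1 = 4 + 4 + 4 = 12
  N_2 = 4 + 12 + 12 = 28
So there are 28 ground terms available for substitution.
The clause has 1 distinct variable (w), which appears in the body. In the free term algebra distinct substitutions yield syntactically distinct ground instances.
Number of ground instances = 28.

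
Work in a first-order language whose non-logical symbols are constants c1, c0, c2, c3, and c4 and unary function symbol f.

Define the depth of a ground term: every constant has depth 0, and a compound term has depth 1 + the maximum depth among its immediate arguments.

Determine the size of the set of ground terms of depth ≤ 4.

25

If N_k denotes the number of depth-≤k ground terms, the 5 constants give N_0 = 5, and each function symbol of arity r contributes N_{k-1}^r new terms at level k: N_k = 5 + N_{k-1}.
N_0 = 5
N_1 = 5 + 5 = 10
N_2 = 5 + 10 = 15
N_3 = 5 + 15 = 20
N_4 = 5 + 20 = 25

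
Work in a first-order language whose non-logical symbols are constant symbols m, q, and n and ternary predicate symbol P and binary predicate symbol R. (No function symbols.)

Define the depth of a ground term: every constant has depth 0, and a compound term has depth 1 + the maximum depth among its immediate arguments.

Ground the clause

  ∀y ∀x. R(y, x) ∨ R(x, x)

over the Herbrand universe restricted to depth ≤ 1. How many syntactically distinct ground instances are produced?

9

Ground terms of depth ≤ 1:
  With no function symbols every ground term is a constant, so there are exactly 3 ground terms at every depth bound.
  N_0 = 3
  N_1 = 3
So there are 3 ground terms available for substitution.
There are 2 variables to instantiate (y, x), each occurring in at least one literal, so different choices give different ground instances.
Number of ground instances = 3^2 = 9.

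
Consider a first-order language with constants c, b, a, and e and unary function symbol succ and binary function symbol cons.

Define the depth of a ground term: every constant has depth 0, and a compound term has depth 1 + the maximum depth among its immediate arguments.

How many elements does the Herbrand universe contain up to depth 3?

Write N_k for the number of ground terms of depth ≤ k. A term of depth ≤ k is either a constant or a function symbol applied to arguments of depth ≤ k−1, so N_k = 4 + N_{k-1} + N_{k-1}^2.
N_0 = 4
N_1 = 4 + 4 + 4^2 = 24
N_2 = 4 + 24 + 24^2 = 604
N_3 = 4 + 604 + 604^2 = 365424

365424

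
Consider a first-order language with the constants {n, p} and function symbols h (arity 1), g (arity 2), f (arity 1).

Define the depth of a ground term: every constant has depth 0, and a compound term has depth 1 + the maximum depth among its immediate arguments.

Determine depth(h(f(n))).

depth(f(n)) = 1 + depth(n) = 1 + 0 = 1
depth(h(f(n))) = 1 + depth(f(n)) = 1 + 1 = 2

2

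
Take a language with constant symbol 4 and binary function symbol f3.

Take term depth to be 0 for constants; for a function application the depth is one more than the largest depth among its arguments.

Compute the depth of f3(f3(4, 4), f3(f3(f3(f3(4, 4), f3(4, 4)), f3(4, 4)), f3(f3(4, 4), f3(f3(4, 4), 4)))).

5

depth(f3(4, 4)) = 1 + max(0, 0) = 1
depth(f3(f3(4, 4), f3(4, 4))) = 1 + max(1, 1) = 2
depth(f3(f3(f3(4, 4), f3(4, 4)), f3(4, 4))) = 1 + max(2, 1) = 3
depth(f3(f3(4, 4), 4)) = 1 + max(1, 0) = 2
depth(f3(f3(4, 4), f3(f3(4, 4), 4))) = 1 + max(1, 2) = 3
depth(f3(f3(f3(f3(4, 4), f3(4, 4)), f3(4, 4)), f3(f3(4, 4), f3(f3(4, 4), 4)))) = 1 + max(3, 3) = 4
depth(f3(f3(4, 4), f3(f3(f3(f3(4, 4), f3(4, 4)), f3(4, 4)), f3(f3(4, 4), f3(f3(4, 4), 4))))) = 1 + max(1, 4) = 5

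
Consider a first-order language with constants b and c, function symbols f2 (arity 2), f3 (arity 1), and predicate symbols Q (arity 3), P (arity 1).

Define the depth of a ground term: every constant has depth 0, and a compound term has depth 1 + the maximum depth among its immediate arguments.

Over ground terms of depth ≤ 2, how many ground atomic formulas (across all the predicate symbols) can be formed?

First count ground terms of depth ≤ 2.
Write N_k for the number of ground terms of depth ≤ k. A term of depth ≤ k is either a constant or a function symbol applied to arguments of depth ≤ k−1, so N_k = 2 + N_{k-1}^2 + N_{k-1}.
N_0 = 2
N_1 = 2 + 2^2 + 2 = 8
N_2 = 2 + 8^2 + 8 = 74
So |H| = 74.
A ground atom is a predicate applied to a tuple of terms from H, so the count is the sum over predicates of |H|^arity:
  Q: 74^3 = 405224;  P: 74
Total ground atoms: 405224 + 74 = 405298.

405298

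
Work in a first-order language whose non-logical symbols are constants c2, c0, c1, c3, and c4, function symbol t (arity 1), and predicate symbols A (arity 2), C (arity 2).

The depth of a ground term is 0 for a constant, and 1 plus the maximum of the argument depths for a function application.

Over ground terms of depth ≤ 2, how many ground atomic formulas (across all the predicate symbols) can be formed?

First count ground terms of depth ≤ 2.
If N_k denotes the number of depth-≤k ground terms, the 5 constants give N_0 = 5, and each function symbol of arity r contributes N_{k-1}^r new terms at level k: N_k = 5 + N_{k-1}.
N_0 = 5
N_1 = 5 + 5 = 10
N_2 = 5 + 10 = 15
So |H| = 15.
Ground atoms are formed by filling each argument slot of a predicate with a term from H, so an r-ary predicate gives |H|^r atoms:
  A: 15^2 = 225;  C: 15^2 = 225
Total ground atoms: 225 + 225 = 450.

450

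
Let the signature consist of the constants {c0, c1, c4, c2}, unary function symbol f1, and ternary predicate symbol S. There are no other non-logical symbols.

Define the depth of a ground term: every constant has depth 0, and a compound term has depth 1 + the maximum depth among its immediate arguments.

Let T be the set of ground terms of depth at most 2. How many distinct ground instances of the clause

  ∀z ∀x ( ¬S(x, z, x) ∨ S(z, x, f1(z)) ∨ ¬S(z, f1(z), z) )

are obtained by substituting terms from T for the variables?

144

Ground terms of depth ≤ 2:
  Count level by level. With function symbols f1/1, the terms of depth ≤ k are the 4 constants together with each function applied to depth-≤(k−1) tuples, so N_k = 4 + N_{k-1}.
  N_0 = 4
  N_1 = 4 + 4 = 8
  N_2 = 4 + 8 = 12
  Explicitly: c0, c1, c4, c2, f1(c0), f1(c1), f1(c4), f1(c2), f1(f1(c0)), f1(f1(c1)), f1(f1(c4)), f1(f1(c2)).
So there are 12 ground terms available for substitution.
The body mentions every one of the 2 quantified variables; since ground terms form a free algebra, no two substitutions collapse to the same formula.
Number of ground instances = 12^2 = 144.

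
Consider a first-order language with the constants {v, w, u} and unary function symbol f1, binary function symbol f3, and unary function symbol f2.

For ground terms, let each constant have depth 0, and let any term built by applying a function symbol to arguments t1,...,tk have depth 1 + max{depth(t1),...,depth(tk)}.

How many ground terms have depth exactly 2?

345

Let N_k count ground terms of depth at most k. Each non-constant term of depth ≤ k is some function symbol applied to depth-≤(k−1) arguments, giving N_k = 3 + N_{k-1} + N_{k-1}^2 + N_{k-1}.
N_0 = 3
N_1 = 3 + 3 + 3^2 + 3 = 18
N_2 = 3 + 18 + 18^2 + 18 = 363
Terms of depth exactly 2: N_2 − N_1 = 363 − 18 = 345.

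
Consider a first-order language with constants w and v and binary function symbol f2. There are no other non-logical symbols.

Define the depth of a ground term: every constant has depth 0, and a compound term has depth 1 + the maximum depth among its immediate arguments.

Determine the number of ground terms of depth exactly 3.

1408

If N_k denotes the number of depth-≤k ground terms, the 2 constants give N_0 = 2, and each function symbol of arity r contributes N_{k-1}^r new terms at level k: N_k = 2 + N_{k-1}^2.
N_0 = 2
N_1 = 2 + 2^2 = 6
N_2 = 2 + 6^2 = 38
N_3 = 2 + 38^2 = 1446
Terms of depth exactly 3: N_3 − N_2 = 1446 − 38 = 1408.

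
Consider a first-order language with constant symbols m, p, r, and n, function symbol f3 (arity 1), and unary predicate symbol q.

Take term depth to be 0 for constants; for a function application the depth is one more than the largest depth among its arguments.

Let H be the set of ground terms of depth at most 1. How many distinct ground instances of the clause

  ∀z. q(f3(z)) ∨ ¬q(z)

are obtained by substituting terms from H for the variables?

8

Ground terms of depth ≤ 1:
  If N_k denotes the number of depth-≤k ground terms, the 4 constants give N_0 = 4, and each function symbol of arity r contributes N_{k-1}^r new terms at level k: N_k = 4 + N_{k-1}.
  N_0 = 4
  N_1 = 4 + 4 = 8
So there are 8 ground terms available for substitution.
The body mentions the single quantified variable z; since ground terms form a free algebra, no two substitutions collapse to the same formula.
Number of ground instances = 8.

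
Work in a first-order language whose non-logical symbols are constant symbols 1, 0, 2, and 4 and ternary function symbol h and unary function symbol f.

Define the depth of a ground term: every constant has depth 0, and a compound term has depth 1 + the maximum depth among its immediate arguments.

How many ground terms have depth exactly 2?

Count level by level. With function symbols h/3, f/1, the terms of depth ≤ k are the 4 constants together with each function applied to depth-≤(k−1) tuples, so N_k = 4 + N_{k-1}^3 + N_{k-1}.
N_0 = 4
N_1 = 4 + 4^3 + 4 = 72
N_2 = 4 + 72^3 + 72 = 373324
Terms of depth exactly 2: N_2 − N_1 = 373324 − 72 = 373252.

373252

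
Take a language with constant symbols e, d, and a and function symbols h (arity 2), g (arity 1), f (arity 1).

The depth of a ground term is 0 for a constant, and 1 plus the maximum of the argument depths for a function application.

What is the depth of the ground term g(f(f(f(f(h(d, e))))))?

6

depth(h(d, e)) = 1 + max(0, 0) = 1
depth(f(h(d, e))) = 1 + depth(h(d, e)) = 1 + 1 = 2
depth(f(f(h(d, e)))) = 1 + depth(f(h(d, e))) = 1 + 2 = 3
depth(f(f(f(h(d, e))))) = 1 + depth(f(f(h(d, e)))) = 1 + 3 = 4
depth(f(f(f(f(h(d, e)))))) = 1 + depth(f(f(f(h(d, e))))) = 1 + 4 = 5
depth(g(f(f(f(f(h(d, e))))))) = 1 + depth(f(f(f(f(h(d, e)))))) = 1 + 5 = 6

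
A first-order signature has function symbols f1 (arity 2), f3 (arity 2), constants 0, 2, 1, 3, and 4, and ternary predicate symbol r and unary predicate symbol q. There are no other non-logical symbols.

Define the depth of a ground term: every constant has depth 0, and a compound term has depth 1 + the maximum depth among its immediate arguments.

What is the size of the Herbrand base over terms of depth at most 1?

First count ground terms of depth ≤ 1.
Count level by level. With function symbols f1/2, f3/2, the terms of depth ≤ k are the 5 constants together with each function applied to depth-≤(k−1) tuples, so N_k = 5 + N_{k-1}^2 + N_{k-1}^2.
N_0 = 5
N_1 = 5 + 5^2 + 5^2 = 55
So |H| = 55.
Each predicate of arity r yields |H|^r ground atoms (one per choice of an r-tuple from H):
  r: 55^3 = 166375;  q: 55
Total ground atoms: 166375 + 55 = 166430.

166430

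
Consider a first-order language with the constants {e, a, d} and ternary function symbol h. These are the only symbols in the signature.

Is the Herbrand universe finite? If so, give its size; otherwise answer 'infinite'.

The signature has at least one function symbol (h, arity 3) and at least one constant (e).
Iterating h gives infinitely many distinct ground terms: e, h(e, e, e), h(h(e, e, e), h(e, e, e), h(e, e, e)), ...
So the Herbrand universe is infinite.

infinite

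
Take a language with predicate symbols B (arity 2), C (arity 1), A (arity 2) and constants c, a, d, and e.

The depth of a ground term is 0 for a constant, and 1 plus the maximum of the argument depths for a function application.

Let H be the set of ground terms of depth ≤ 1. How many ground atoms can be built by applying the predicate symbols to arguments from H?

36

First count ground terms of depth ≤ 1.
With no function symbols every ground term is a constant, so there are exactly 4 ground terms at every depth bound.
N_0 = 4
N_1 = 4
Explicitly: c, a, d, e.
So |H| = 4.
Each predicate of arity r yields |H|^r ground atoms (one per choice of an r-tuple from H):
  B: 4^2 = 16;  C: 4;  A: 4^2 = 16
Total ground atoms: 16 + 4 + 16 = 36.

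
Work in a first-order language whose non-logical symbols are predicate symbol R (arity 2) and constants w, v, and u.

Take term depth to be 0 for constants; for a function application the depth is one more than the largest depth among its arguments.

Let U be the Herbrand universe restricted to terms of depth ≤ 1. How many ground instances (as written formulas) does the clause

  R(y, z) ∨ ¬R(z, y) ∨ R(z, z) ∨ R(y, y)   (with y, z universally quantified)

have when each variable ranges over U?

Ground terms of depth ≤ 1:
  With no function symbols every ground term is a constant, so there are exactly 3 ground terms at every depth bound.
  N_0 = 3
  N_1 = 3
So there are 3 ground terms available for substitution.
Each of y, z ranges independently over the available ground terms, and distinct assignments produce distinct instances.
Number of ground instances = 3^2 = 9.

9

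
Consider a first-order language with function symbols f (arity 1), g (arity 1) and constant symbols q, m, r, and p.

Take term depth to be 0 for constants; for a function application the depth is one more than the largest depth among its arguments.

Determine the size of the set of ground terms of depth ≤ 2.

28

Let N_k = |{terms of depth ≤ k}|. Then N_0 = 4 and N_k = 4 + N_{k-1} + N_{k-1} for k ≥ 1 (one summand per function symbol, arity giving the exponent).
N_0 = 4
N_1 = 4 + 4 + 4 = 12
N_2 = 4 + 12 + 12 = 28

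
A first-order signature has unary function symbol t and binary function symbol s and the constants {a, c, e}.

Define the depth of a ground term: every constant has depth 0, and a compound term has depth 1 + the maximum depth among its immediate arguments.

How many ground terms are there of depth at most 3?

Let N_k = |{terms of depth ≤ k}|. Then N_0 = 3 and N_k = 3 + N_{k-1} + N_{k-1}^2 for k ≥ 1 (one summand per function symbol, arity giving the exponent).
N_0 = 3
N_1 = 3 + 3 + 3^2 = 15
N_2 = 3 + 15 + 15^2 = 243
N_3 = 3 + 243 + 243^2 = 59295

59295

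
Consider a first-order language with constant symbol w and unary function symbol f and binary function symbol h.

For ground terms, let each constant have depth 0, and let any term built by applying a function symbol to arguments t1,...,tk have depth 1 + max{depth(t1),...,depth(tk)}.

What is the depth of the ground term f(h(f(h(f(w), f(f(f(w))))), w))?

depth(f(w)) = 1 + depth(w) = 1 + 0 = 1
depth(f(f(w))) = 1 + depth(f(w)) = 1 + 1 = 2
depth(f(f(f(w)))) = 1 + depth(f(f(w))) = 1 + 2 = 3
depth(h(f(w), f(f(f(w))))) = 1 + max(1, 3) = 4
depth(f(h(f(w), f(f(f(w)))))) = 1 + depth(h(f(w), f(f(f(w))))) = 1 + 4 = 5
depth(h(f(h(f(w), f(f(f(w))))), w)) = 1 + max(5, 0) = 6
depth(f(h(f(h(f(w), f(f(f(w))))), w))) = 1 + depth(h(f(h(f(w), f(f(f(w))))), w)) = 1 + 6 = 7

7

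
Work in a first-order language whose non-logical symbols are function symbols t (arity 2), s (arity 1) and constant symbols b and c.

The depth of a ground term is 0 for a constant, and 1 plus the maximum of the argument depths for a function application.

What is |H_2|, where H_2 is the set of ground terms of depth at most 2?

74

Write N_k for the number of ground terms of depth ≤ k. A term of depth ≤ k is either a constant or a function symbol applied to arguments of depth ≤ k−1, so N_k = 2 + N_{k-1}^2 + N_{k-1}.
N_0 = 2
N_1 = 2 + 2^2 + 2 = 8
N_2 = 2 + 8^2 + 8 = 74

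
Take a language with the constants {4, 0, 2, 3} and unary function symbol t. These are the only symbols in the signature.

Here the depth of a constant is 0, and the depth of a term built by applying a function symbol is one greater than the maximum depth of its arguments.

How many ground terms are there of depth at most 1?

Count level by level. With function symbols t/1, the terms of depth ≤ k are the 4 constants together with each function applied to depth-≤(k−1) tuples, so N_k = 4 + N_{k-1}.
N_0 = 4
N_1 = 4 + 4 = 8
Explicitly: 4, 0, 2, 3, t(4), t(0), t(2), t(3).

8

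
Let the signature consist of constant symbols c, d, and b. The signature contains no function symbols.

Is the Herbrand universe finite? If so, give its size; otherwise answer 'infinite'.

3

There are no function symbols, so every ground term is one of the 3 constants.
The Herbrand universe is {c, d, b}, which is finite with 3 elements.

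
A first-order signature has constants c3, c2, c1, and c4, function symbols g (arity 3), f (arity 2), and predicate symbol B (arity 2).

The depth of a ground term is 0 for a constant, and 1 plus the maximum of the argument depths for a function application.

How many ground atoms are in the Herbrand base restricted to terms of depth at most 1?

First count ground terms of depth ≤ 1.
If N_k denotes the number of depth-≤k ground terms, the 4 constants give N_0 = 4, and each function symbol of arity r contributes N_{k-1}^r new terms at level k: N_k = 4 + N_{k-1}^3 + N_{k-1}^2.
N_0 = 4
N_1 = 4 + 4^3 + 4^2 = 84
So |H| = 84.
For each predicate symbol, the number of ground atoms is |H| raised to its arity; summing:
  B: 84^2 = 7056
Total ground atoms: 7056.

7056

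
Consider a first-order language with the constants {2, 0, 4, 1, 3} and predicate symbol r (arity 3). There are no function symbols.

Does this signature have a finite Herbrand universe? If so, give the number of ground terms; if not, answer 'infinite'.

There are no function symbols, so every ground term is one of the 5 constants.
The Herbrand universe is {2, 0, 4, 1, 3}, which is finite with 5 elements.

5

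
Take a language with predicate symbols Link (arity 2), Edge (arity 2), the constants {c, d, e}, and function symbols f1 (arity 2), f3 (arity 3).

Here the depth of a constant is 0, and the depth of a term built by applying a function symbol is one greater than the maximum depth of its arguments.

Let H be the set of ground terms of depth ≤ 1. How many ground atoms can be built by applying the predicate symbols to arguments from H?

First count ground terms of depth ≤ 1.
Count level by level. With function symbols f1/2, f3/3, the terms of depth ≤ k are the 3 constants together with each function applied to depth-≤(k−1) tuples, so N_k = 3 + N_{k-1}^2 + N_{k-1}^3.
N_0 = 3
N_1 = 3 + 3^2 + 3^3 = 39
So |H| = 39.
Each predicate of arity r yields |H|^r ground atoms (one per choice of an r-tuple from H):
  Link: 39^2 = 1521;  Edge: 39^2 = 1521
Total ground atoms: 1521 + 1521 = 3042.

3042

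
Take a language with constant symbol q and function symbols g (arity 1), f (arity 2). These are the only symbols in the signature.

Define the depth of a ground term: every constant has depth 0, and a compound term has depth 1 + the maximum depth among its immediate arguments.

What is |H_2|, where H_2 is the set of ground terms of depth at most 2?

Count level by level. With function symbols g/1, f/2, the terms of depth ≤ k are the 1 constant together with each function applied to depth-≤(k−1) tuples, so N_k = 1 + N_{k-1} + N_{k-1}^2.
N_0 = 1
N_1 = 1 + 1 + 1^2 = 3
N_2 = 1 + 3 + 3^2 = 13

13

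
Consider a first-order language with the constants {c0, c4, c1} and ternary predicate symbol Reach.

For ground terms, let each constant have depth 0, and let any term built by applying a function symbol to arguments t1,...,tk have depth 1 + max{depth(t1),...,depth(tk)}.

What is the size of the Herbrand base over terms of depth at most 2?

First count ground terms of depth ≤ 2.
With no function symbols every ground term is a constant, so there are exactly 3 ground terms at every depth bound.
N_0 = 3
N_1 = 3
N_2 = 3
So |H| = 3.
For each predicate symbol, the number of ground atoms is |H| raised to its arity; summing:
  Reach: 3^3 = 27
Total ground atoms: 27.

27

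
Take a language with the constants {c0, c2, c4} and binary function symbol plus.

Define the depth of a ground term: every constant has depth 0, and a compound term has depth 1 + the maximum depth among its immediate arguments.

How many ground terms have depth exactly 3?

21465

Let N_k = |{terms of depth ≤ k}|. Then N_0 = 3 and N_k = 3 + N_{k-1}^2 for k ≥ 1 (one summand per function symbol, arity giving the exponent).
N_0 = 3
N_1 = 3 + 3^2 = 12
N_2 = 3 + 12^2 = 147
N_3 = 3 + 147^2 = 21612
Terms of depth exactly 3: N_3 − N_2 = 21612 − 147 = 21465.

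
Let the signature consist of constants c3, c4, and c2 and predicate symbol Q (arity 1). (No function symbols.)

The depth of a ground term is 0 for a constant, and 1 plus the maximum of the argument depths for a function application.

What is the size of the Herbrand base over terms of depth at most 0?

3

First count ground terms of depth ≤ 0.
With no function symbols every ground term is a constant, so there are exactly 3 ground terms at every depth bound.
N_0 = 3
So |H| = 3.
A ground atom is a predicate applied to a tuple of terms from H, so the count is the sum over predicates of |H|^arity:
  Q: 3
Total ground atoms: 3.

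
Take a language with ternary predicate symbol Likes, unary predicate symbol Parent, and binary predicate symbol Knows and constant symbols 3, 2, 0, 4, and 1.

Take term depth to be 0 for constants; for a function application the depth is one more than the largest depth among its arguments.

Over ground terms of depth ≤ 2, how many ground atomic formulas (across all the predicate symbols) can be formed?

First count ground terms of depth ≤ 2.
With no function symbols every ground term is a constant, so there are exactly 5 ground terms at every depth bound.
N_0 = 5
N_1 = 5
N_2 = 5
So |H| = 5.
A ground atom is a predicate applied to a tuple of terms from H, so the count is the sum over predicates of |H|^arity:
  Likes: 5^3 = 125;  Parent: 5;  Knows: 5^2 = 25
Total ground atoms: 125 + 5 + 25 = 155.

155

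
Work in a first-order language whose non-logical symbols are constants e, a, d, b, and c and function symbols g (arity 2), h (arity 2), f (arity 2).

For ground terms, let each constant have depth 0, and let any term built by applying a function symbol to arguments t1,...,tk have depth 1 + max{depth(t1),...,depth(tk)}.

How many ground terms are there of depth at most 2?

19205

Let N_k count ground terms of depth at most k. Each non-constant term of depth ≤ k is some function symbol applied to depth-≤(k−1) arguments, giving N_k = 5 + N_{k-1}^2 + N_{k-1}^2 + N_{k-1}^2.
N_0 = 5
N_1 = 5 + 5^2 + 5^2 + 5^2 = 80
N_2 = 5 + 80^2 + 80^2 + 80^2 = 19205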